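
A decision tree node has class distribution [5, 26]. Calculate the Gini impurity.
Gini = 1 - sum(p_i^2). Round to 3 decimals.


Total = 31. Proportions: 5/31, 26/31. sum(p_i^2) = 0.7294. Gini = 1 - 0.7294 = 0.2706, which rounds to 0.271.

0.271


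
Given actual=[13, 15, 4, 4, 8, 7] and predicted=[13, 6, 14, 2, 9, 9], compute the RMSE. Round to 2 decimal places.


MSE = 31.6667. RMSE = sqrt(31.6667) = 5.63.

5.63


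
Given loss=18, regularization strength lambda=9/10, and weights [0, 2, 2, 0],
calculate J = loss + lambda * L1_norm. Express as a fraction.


L1 norm = sum(|w|) = 4. J = 18 + 9/10 * 4 = 108/5.

108/5


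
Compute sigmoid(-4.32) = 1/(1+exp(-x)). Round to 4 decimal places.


sigma(-4.32) = 1/(1+e^(4.32)) = 1/(1+75.188628) = 1/76.188628 = 0.0131.

0.0131


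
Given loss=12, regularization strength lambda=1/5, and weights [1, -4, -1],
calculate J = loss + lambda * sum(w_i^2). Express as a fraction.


L2 sq norm = sum(w^2) = 18. J = 12 + 1/5 * 18 = 78/5.

78/5


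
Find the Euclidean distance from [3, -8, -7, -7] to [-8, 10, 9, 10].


d = sqrt(sum of squared differences). (3--8)^2=121, (-8-10)^2=324, (-7-9)^2=256, (-7-10)^2=289. Sum = 990.

sqrt(990)


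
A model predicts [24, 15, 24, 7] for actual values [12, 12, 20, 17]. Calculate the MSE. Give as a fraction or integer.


MSE = (1/4) * ((12-24)^2=144 + (12-15)^2=9 + (20-24)^2=16 + (17-7)^2=100). Sum = 269. MSE = 269/4.

269/4


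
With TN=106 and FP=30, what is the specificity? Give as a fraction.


Specificity = TN / (TN + FP) = 106 / 136 = 53/68.

53/68


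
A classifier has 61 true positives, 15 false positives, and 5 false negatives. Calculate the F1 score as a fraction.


Precision = 61/76 = 61/76. Recall = 61/66 = 61/66. F1 = 2*P*R/(P+R) = 61/71.

61/71


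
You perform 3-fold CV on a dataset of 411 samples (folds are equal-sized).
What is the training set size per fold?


Each validation fold has 411/3 = 137 samples. Training set = 411 - 137 = 274.

274


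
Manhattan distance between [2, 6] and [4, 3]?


d = sum of absolute differences: |2-4|=2 + |6-3|=3 = 5.

5


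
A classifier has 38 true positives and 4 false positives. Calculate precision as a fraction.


Precision = TP / (TP + FP) = 38 / 42 = 19/21.

19/21


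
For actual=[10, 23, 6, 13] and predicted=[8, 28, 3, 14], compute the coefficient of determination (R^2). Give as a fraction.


Mean(y) = 13. SS_res = 39. SS_tot = 158. R^2 = 1 - 39/(158) = 119/158.

119/158


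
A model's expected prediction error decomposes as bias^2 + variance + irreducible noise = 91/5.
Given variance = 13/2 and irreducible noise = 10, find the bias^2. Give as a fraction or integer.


Total error = bias^2 + variance + irreducible noise. So bias^2 = 91/5 - 13/2 - 10 = 17/10.

17/10


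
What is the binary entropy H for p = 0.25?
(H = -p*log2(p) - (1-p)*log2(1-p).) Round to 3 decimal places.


H = -0.25*log2(0.25) - 0.75*log2(0.75) = 0.811.

0.811


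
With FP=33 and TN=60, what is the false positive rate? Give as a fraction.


FPR = FP / (FP + TN) = 33 / 93 = 11/31.

11/31


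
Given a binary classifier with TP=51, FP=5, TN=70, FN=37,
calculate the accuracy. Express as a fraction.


Accuracy = (TP + TN) / (TP + TN + FP + FN) = (51 + 70) / 163 = 121/163.

121/163


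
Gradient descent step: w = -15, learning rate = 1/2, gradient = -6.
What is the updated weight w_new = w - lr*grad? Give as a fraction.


w_new = -15 - 1/2 * -6 = -15 - -3 = -12.

-12


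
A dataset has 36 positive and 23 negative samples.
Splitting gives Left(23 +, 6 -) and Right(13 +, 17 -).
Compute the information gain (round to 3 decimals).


H(parent) = 0.9647. H(left) = 0.7355, H(right) = 0.9871. Weighted = (29/59)*0.7355 + (30/59)*0.9871 = 0.8634. IG = 0.9647 - 0.8634 = 0.1013, which rounds to 0.101.

0.101


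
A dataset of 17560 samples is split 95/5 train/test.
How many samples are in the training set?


Test set = 17560 * 5% = 878. Training set = 17560 - 878 = 16682.

16682


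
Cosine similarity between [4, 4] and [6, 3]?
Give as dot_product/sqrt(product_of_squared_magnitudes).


dot = 36. |a|^2 = 32, |b|^2 = 45. cos = 36/sqrt(1440).

36/sqrt(1440)


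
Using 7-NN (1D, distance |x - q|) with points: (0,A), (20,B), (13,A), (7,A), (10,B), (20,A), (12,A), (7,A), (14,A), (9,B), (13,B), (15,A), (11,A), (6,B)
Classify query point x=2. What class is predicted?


Distances: |0-2|=2, |20-2|=18, |13-2|=11, |7-2|=5, |10-2|=8, |20-2|=18, |12-2|=10, |7-2|=5, |14-2|=12, |9-2|=7, |13-2|=11, |15-2|=13, |11-2|=9, |6-2|=4. 7 nearest: (0,A), (6,B), (7,A), (7,A), (9,B), (10,B), (11,A). Counts: {'A': 4, 'B': 3}. Majority class: A.

A


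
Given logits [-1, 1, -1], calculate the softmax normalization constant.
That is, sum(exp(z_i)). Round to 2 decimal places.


Denom = e^-1=0.3679 + e^1=2.7183 + e^-1=0.3679. Sum = 3.4541, which rounds to 3.45.

3.45


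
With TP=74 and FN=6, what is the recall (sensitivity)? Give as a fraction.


Recall = TP / (TP + FN) = 74 / 80 = 37/40.

37/40


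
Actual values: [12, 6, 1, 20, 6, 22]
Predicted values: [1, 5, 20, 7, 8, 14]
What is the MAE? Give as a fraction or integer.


MAE = (1/6) * (|12-1|=11 + |6-5|=1 + |1-20|=19 + |20-7|=13 + |6-8|=2 + |22-14|=8). Sum = 54. MAE = 9.

9


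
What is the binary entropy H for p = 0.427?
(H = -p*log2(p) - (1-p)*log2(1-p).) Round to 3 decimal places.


H = -0.427*log2(0.427) - 0.573*log2(0.573) = 0.985.

0.985


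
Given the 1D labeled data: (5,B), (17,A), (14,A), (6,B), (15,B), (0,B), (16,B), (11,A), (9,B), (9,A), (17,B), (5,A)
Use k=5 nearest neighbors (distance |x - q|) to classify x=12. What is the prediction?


Distances: |5-12|=7, |17-12|=5, |14-12|=2, |6-12|=6, |15-12|=3, |0-12|=12, |16-12|=4, |11-12|=1, |9-12|=3, |9-12|=3, |17-12|=5, |5-12|=7. 5 nearest: (11,A), (14,A), (9,A), (15,B), (9,B). Counts: {'A': 3, 'B': 2}. Majority class: A.

A


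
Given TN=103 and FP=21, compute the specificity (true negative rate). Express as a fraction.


Specificity = TN / (TN + FP) = 103 / 124 = 103/124.

103/124


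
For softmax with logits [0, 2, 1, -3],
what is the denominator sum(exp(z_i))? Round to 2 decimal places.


Denom = e^0=1.0000 + e^2=7.3891 + e^1=2.7183 + e^-3=0.0498. Sum = 11.1572, which rounds to 11.16.

11.16


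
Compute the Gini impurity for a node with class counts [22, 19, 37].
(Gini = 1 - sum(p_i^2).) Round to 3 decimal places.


Total = 78. Proportions: 22/78, 19/78, 37/78. sum(p_i^2) = 0.3639. Gini = 1 - 0.3639 = 0.6361, which rounds to 0.636.

0.636


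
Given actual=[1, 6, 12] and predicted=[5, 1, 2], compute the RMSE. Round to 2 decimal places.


MSE = 47.0000. RMSE = sqrt(47.0000) = 6.86.

6.86


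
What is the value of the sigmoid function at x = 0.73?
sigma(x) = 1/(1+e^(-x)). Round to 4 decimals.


sigma(0.73) = 1/(1+e^(-0.73)) = 1/(1+0.481909) = 1/1.481909 = 0.6748.

0.6748


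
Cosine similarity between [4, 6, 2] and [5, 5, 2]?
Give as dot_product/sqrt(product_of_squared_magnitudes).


dot = 54. |a|^2 = 56, |b|^2 = 54. cos = 54/sqrt(3024).

54/sqrt(3024)


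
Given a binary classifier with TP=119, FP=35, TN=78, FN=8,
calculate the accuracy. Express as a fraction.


Accuracy = (TP + TN) / (TP + TN + FP + FN) = (119 + 78) / 240 = 197/240.

197/240


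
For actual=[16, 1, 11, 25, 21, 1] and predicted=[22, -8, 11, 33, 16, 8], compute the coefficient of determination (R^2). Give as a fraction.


Mean(y) = 25/2. SS_res = 255. SS_tot = 1015/2. R^2 = 1 - 255/(1015/2) = 101/203.

101/203


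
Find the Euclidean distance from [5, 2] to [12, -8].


d = sqrt(sum of squared differences). (5-12)^2=49, (2--8)^2=100. Sum = 149.

sqrt(149)


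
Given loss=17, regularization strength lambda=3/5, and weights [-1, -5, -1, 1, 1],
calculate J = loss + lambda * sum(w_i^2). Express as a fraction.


L2 sq norm = sum(w^2) = 29. J = 17 + 3/5 * 29 = 172/5.

172/5


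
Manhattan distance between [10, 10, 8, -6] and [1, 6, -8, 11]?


d = sum of absolute differences: |10-1|=9 + |10-6|=4 + |8--8|=16 + |-6-11|=17 = 46.

46


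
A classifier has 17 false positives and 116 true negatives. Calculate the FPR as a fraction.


FPR = FP / (FP + TN) = 17 / 133 = 17/133.

17/133


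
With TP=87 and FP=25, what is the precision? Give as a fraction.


Precision = TP / (TP + FP) = 87 / 112 = 87/112.

87/112


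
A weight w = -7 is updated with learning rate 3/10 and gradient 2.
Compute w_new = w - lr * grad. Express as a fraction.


w_new = -7 - 3/10 * 2 = -7 - 3/5 = -38/5.

-38/5


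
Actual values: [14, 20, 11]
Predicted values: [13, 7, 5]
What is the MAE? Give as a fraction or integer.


MAE = (1/3) * (|14-13|=1 + |20-7|=13 + |11-5|=6). Sum = 20. MAE = 20/3.

20/3


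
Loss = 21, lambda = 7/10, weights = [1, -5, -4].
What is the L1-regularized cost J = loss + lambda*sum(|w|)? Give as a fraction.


L1 norm = sum(|w|) = 10. J = 21 + 7/10 * 10 = 28.

28


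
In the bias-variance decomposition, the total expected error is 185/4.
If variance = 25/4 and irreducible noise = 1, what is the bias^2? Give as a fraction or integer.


Total error = bias^2 + variance + irreducible noise. So bias^2 = 185/4 - 25/4 - 1 = 39.

39


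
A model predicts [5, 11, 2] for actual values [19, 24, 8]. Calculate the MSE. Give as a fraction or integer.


MSE = (1/3) * ((19-5)^2=196 + (24-11)^2=169 + (8-2)^2=36). Sum = 401. MSE = 401/3.

401/3


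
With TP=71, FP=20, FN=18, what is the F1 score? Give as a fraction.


Precision = 71/91 = 71/91. Recall = 71/89 = 71/89. F1 = 2*P*R/(P+R) = 71/90.

71/90


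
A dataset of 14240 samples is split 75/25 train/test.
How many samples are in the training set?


Test set = 14240 * 25% = 3560. Training set = 14240 - 3560 = 10680.

10680


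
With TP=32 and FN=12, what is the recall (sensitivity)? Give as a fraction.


Recall = TP / (TP + FN) = 32 / 44 = 8/11.

8/11


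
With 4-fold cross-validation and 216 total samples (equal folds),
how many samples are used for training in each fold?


Each validation fold has 216/4 = 54 samples. Training set = 216 - 54 = 162.

162


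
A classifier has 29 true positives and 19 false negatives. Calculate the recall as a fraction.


Recall = TP / (TP + FN) = 29 / 48 = 29/48.

29/48


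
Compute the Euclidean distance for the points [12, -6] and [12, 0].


d = sqrt(sum of squared differences). (12-12)^2=0, (-6-0)^2=36. Sum = 36.

6


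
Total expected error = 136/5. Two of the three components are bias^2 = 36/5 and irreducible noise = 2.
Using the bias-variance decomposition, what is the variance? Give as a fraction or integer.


Total error = bias^2 + variance + irreducible noise. So variance = 136/5 - 36/5 - 2 = 18.

18


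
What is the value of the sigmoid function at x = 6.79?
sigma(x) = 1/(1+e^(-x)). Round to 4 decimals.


sigma(6.79) = 1/(1+e^(-6.79)) = 1/(1+0.001125) = 1/1.001125 = 0.9989.

0.9989


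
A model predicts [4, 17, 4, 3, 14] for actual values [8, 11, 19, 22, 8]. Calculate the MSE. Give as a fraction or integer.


MSE = (1/5) * ((8-4)^2=16 + (11-17)^2=36 + (19-4)^2=225 + (22-3)^2=361 + (8-14)^2=36). Sum = 674. MSE = 674/5.

674/5


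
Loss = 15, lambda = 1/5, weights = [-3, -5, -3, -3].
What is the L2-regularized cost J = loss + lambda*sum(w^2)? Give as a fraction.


L2 sq norm = sum(w^2) = 52. J = 15 + 1/5 * 52 = 127/5.

127/5


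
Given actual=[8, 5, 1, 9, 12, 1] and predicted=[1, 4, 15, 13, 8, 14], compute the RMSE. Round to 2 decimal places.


MSE = 74.5000. RMSE = sqrt(74.5000) = 8.63.

8.63


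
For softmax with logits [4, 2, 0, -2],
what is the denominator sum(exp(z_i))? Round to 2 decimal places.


Denom = e^4=54.5982 + e^2=7.3891 + e^0=1.0000 + e^-2=0.1353. Sum = 63.1226, which rounds to 63.12.

63.12


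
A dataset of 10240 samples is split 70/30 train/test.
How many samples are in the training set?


Test set = 10240 * 30% = 3072. Training set = 10240 - 3072 = 7168.

7168


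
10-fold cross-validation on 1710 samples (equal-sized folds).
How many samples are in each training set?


Each validation fold has 1710/10 = 171 samples. Training set = 1710 - 171 = 1539.

1539


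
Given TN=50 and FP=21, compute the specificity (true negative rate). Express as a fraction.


Specificity = TN / (TN + FP) = 50 / 71 = 50/71.

50/71


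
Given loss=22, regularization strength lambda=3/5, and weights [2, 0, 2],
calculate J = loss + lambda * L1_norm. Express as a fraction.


L1 norm = sum(|w|) = 4. J = 22 + 3/5 * 4 = 122/5.

122/5


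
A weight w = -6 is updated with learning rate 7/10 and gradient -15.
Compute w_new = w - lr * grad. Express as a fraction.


w_new = -6 - 7/10 * -15 = -6 - -21/2 = 9/2.

9/2


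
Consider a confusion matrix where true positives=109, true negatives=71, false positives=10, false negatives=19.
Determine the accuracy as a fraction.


Accuracy = (TP + TN) / (TP + TN + FP + FN) = (109 + 71) / 209 = 180/209.

180/209


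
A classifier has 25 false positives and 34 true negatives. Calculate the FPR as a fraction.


FPR = FP / (FP + TN) = 25 / 59 = 25/59.

25/59


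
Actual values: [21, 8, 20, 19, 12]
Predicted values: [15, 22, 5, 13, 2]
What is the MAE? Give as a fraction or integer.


MAE = (1/5) * (|21-15|=6 + |8-22|=14 + |20-5|=15 + |19-13|=6 + |12-2|=10). Sum = 51. MAE = 51/5.

51/5


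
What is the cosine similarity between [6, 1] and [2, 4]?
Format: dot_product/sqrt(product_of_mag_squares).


dot = 16. |a|^2 = 37, |b|^2 = 20. cos = 16/sqrt(740).

16/sqrt(740)


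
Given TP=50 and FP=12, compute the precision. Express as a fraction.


Precision = TP / (TP + FP) = 50 / 62 = 25/31.

25/31


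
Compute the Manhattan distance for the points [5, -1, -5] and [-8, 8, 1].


d = sum of absolute differences: |5--8|=13 + |-1-8|=9 + |-5-1|=6 = 28.

28


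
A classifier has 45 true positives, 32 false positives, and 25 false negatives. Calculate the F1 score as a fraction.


Precision = 45/77 = 45/77. Recall = 45/70 = 9/14. F1 = 2*P*R/(P+R) = 30/49.

30/49


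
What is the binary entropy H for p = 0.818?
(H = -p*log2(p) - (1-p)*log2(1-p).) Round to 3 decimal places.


H = -0.818*log2(0.818) - 0.182*log2(0.182) = 0.684.

0.684


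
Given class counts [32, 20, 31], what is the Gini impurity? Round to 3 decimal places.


Total = 83. Proportions: 32/83, 20/83, 31/83. sum(p_i^2) = 0.3462. Gini = 1 - 0.3462 = 0.6538, which rounds to 0.654.

0.654


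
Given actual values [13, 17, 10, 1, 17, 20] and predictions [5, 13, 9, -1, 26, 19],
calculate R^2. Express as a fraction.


Mean(y) = 13. SS_res = 167. SS_tot = 234. R^2 = 1 - 167/(234) = 67/234.

67/234


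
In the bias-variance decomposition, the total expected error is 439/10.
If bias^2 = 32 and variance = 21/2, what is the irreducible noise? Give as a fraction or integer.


Total error = bias^2 + variance + irreducible noise. So irreducible noise = 439/10 - 32 - 21/2 = 7/5.

7/5


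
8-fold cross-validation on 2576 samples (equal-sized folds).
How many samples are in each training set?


Each validation fold has 2576/8 = 322 samples. Training set = 2576 - 322 = 2254.

2254


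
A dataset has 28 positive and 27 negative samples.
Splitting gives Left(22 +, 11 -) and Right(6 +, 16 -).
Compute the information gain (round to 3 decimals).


H(parent) = 0.9998. H(left) = 0.9183, H(right) = 0.8454. Weighted = (33/55)*0.9183 + (22/55)*0.8454 = 0.8891. IG = 0.9998 - 0.8891 = 0.1107, which rounds to 0.111.

0.111


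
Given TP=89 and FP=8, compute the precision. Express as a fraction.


Precision = TP / (TP + FP) = 89 / 97 = 89/97.

89/97


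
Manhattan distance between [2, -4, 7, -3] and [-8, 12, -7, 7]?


d = sum of absolute differences: |2--8|=10 + |-4-12|=16 + |7--7|=14 + |-3-7|=10 = 50.

50


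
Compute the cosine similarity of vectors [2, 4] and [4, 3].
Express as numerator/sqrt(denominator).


dot = 20. |a|^2 = 20, |b|^2 = 25. cos = 20/sqrt(500).

20/sqrt(500)


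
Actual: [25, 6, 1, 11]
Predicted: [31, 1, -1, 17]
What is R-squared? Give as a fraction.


Mean(y) = 43/4. SS_res = 101. SS_tot = 1283/4. R^2 = 1 - 101/(1283/4) = 879/1283.

879/1283


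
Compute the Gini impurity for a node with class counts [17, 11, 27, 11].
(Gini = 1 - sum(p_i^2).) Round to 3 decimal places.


Total = 66. Proportions: 17/66, 11/66, 27/66, 11/66. sum(p_i^2) = 0.2893. Gini = 1 - 0.2893 = 0.7107, which rounds to 0.711.

0.711


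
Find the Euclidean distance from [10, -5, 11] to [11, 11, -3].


d = sqrt(sum of squared differences). (10-11)^2=1, (-5-11)^2=256, (11--3)^2=196. Sum = 453.

sqrt(453)


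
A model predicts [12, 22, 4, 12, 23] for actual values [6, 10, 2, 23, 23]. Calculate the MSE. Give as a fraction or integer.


MSE = (1/5) * ((6-12)^2=36 + (10-22)^2=144 + (2-4)^2=4 + (23-12)^2=121 + (23-23)^2=0). Sum = 305. MSE = 61.

61


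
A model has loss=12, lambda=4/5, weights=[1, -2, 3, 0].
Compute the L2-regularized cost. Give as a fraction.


L2 sq norm = sum(w^2) = 14. J = 12 + 4/5 * 14 = 116/5.

116/5


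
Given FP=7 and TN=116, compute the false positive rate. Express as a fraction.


FPR = FP / (FP + TN) = 7 / 123 = 7/123.

7/123


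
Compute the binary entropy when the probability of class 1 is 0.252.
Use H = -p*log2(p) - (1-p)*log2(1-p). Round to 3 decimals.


H = -0.252*log2(0.252) - 0.748*log2(0.748) = 0.814.

0.814


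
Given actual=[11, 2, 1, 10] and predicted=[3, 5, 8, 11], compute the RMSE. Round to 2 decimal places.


MSE = 30.7500. RMSE = sqrt(30.7500) = 5.55.

5.55


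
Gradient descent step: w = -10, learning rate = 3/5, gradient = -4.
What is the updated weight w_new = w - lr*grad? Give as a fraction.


w_new = -10 - 3/5 * -4 = -10 - -12/5 = -38/5.

-38/5


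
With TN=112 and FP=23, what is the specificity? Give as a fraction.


Specificity = TN / (TN + FP) = 112 / 135 = 112/135.

112/135


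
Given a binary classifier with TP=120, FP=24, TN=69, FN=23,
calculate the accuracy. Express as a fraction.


Accuracy = (TP + TN) / (TP + TN + FP + FN) = (120 + 69) / 236 = 189/236.

189/236


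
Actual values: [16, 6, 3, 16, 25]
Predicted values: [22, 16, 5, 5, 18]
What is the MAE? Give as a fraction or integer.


MAE = (1/5) * (|16-22|=6 + |6-16|=10 + |3-5|=2 + |16-5|=11 + |25-18|=7). Sum = 36. MAE = 36/5.

36/5


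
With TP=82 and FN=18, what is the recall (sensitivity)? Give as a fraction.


Recall = TP / (TP + FN) = 82 / 100 = 41/50.

41/50


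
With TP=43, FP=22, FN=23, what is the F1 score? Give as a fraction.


Precision = 43/65 = 43/65. Recall = 43/66 = 43/66. F1 = 2*P*R/(P+R) = 86/131.

86/131


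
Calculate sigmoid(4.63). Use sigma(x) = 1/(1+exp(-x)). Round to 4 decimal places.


sigma(4.63) = 1/(1+e^(-4.63)) = 1/(1+0.009755) = 1/1.009755 = 0.9903.

0.9903


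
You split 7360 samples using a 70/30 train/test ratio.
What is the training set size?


Test set = 7360 * 30% = 2208. Training set = 7360 - 2208 = 5152.

5152


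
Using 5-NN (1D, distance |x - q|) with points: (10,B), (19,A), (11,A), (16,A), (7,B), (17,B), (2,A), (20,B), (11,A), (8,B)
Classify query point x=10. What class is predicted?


Distances: |10-10|=0, |19-10|=9, |11-10|=1, |16-10|=6, |7-10|=3, |17-10|=7, |2-10|=8, |20-10|=10, |11-10|=1, |8-10|=2. 5 nearest: (10,B), (11,A), (11,A), (8,B), (7,B). Counts: {'B': 3, 'A': 2}. Majority class: B.

B


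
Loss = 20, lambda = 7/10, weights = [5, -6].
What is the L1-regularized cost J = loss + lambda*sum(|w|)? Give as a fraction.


L1 norm = sum(|w|) = 11. J = 20 + 7/10 * 11 = 277/10.

277/10


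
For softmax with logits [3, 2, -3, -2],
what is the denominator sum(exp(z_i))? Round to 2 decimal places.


Denom = e^3=20.0855 + e^2=7.3891 + e^-3=0.0498 + e^-2=0.1353. Sum = 27.6597, which rounds to 27.66.

27.66


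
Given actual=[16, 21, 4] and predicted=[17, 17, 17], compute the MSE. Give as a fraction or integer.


MSE = (1/3) * ((16-17)^2=1 + (21-17)^2=16 + (4-17)^2=169). Sum = 186. MSE = 62.

62


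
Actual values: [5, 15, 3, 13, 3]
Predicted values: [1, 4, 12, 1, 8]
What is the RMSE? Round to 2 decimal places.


MSE = 77.4000. RMSE = sqrt(77.4000) = 8.80.

8.80


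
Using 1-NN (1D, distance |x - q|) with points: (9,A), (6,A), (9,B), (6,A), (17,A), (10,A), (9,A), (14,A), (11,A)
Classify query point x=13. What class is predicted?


Distances: |9-13|=4, |6-13|=7, |9-13|=4, |6-13|=7, |17-13|=4, |10-13|=3, |9-13|=4, |14-13|=1, |11-13|=2. 1 nearest: (14,A). Counts: {'A': 1}. Majority class: A.

A


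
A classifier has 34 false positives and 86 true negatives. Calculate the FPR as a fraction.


FPR = FP / (FP + TN) = 34 / 120 = 17/60.

17/60


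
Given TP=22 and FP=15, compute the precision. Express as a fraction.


Precision = TP / (TP + FP) = 22 / 37 = 22/37.

22/37


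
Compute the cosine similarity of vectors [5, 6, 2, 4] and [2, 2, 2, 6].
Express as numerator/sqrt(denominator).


dot = 50. |a|^2 = 81, |b|^2 = 48. cos = 50/sqrt(3888).

50/sqrt(3888)


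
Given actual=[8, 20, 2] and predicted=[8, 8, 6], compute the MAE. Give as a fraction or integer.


MAE = (1/3) * (|8-8|=0 + |20-8|=12 + |2-6|=4). Sum = 16. MAE = 16/3.

16/3


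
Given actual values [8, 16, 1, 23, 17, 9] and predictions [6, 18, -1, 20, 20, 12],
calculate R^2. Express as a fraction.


Mean(y) = 37/3. SS_res = 39. SS_tot = 922/3. R^2 = 1 - 39/(922/3) = 805/922.

805/922


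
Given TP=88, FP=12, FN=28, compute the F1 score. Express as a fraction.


Precision = 88/100 = 22/25. Recall = 88/116 = 22/29. F1 = 2*P*R/(P+R) = 22/27.

22/27


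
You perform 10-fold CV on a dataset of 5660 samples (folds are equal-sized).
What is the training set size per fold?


Each validation fold has 5660/10 = 566 samples. Training set = 5660 - 566 = 5094.

5094


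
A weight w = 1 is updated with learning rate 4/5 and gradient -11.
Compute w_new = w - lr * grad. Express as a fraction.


w_new = 1 - 4/5 * -11 = 1 - -44/5 = 49/5.

49/5


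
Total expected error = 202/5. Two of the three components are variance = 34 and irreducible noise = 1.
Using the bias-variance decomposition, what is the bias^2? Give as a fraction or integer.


Total error = bias^2 + variance + irreducible noise. So bias^2 = 202/5 - 34 - 1 = 27/5.

27/5


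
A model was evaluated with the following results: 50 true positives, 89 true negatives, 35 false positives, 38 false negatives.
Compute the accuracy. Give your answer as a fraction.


Accuracy = (TP + TN) / (TP + TN + FP + FN) = (50 + 89) / 212 = 139/212.

139/212


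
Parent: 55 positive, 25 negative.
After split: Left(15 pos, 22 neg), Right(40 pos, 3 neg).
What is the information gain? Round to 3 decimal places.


H(parent) = 0.8960. H(left) = 0.9740, H(right) = 0.3651. Weighted = (37/80)*0.9740 + (43/80)*0.3651 = 0.6467. IG = 0.8960 - 0.6467 = 0.2493, which rounds to 0.249.

0.249


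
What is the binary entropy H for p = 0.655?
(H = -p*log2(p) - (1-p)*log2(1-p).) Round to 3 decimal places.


H = -0.655*log2(0.655) - 0.345*log2(0.345) = 0.930.

0.930


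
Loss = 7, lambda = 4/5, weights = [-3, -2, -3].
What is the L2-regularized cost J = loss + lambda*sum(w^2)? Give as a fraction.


L2 sq norm = sum(w^2) = 22. J = 7 + 4/5 * 22 = 123/5.

123/5


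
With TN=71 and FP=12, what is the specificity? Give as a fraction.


Specificity = TN / (TN + FP) = 71 / 83 = 71/83.

71/83


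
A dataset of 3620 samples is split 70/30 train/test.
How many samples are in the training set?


Test set = 3620 * 30% = 1086. Training set = 3620 - 1086 = 2534.

2534


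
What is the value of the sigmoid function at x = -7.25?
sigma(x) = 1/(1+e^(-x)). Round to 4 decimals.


sigma(-7.25) = 1/(1+e^(7.25)) = 1/(1+1408.104848) = 1/1409.104848 = 0.0007.

0.0007


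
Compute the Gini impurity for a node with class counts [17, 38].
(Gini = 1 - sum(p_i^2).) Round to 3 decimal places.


Total = 55. Proportions: 17/55, 38/55. sum(p_i^2) = 0.5729. Gini = 1 - 0.5729 = 0.4271, which rounds to 0.427.

0.427


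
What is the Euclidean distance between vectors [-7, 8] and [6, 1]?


d = sqrt(sum of squared differences). (-7-6)^2=169, (8-1)^2=49. Sum = 218.

sqrt(218)


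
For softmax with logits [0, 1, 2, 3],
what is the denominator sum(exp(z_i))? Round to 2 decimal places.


Denom = e^0=1.0000 + e^1=2.7183 + e^2=7.3891 + e^3=20.0855. Sum = 31.1929, which rounds to 31.19.

31.19


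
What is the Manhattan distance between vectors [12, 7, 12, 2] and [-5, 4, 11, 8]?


d = sum of absolute differences: |12--5|=17 + |7-4|=3 + |12-11|=1 + |2-8|=6 = 27.

27


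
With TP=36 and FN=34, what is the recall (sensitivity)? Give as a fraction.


Recall = TP / (TP + FN) = 36 / 70 = 18/35.

18/35


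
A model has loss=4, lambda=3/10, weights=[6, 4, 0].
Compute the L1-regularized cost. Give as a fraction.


L1 norm = sum(|w|) = 10. J = 4 + 3/10 * 10 = 7.

7


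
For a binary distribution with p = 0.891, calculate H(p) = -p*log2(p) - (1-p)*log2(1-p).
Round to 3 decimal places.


H = -0.891*log2(0.891) - 0.109*log2(0.109) = 0.497.

0.497


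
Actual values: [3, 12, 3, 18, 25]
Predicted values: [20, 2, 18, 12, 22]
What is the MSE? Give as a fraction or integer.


MSE = (1/5) * ((3-20)^2=289 + (12-2)^2=100 + (3-18)^2=225 + (18-12)^2=36 + (25-22)^2=9). Sum = 659. MSE = 659/5.

659/5


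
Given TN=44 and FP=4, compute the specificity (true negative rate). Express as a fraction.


Specificity = TN / (TN + FP) = 44 / 48 = 11/12.

11/12


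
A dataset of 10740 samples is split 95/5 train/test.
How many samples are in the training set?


Test set = 10740 * 5% = 537. Training set = 10740 - 537 = 10203.

10203


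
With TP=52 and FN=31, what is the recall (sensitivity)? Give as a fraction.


Recall = TP / (TP + FN) = 52 / 83 = 52/83.

52/83


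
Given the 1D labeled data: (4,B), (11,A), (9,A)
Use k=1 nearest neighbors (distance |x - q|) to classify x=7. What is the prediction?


Distances: |4-7|=3, |11-7|=4, |9-7|=2. 1 nearest: (9,A). Counts: {'A': 1}. Majority class: A.

A


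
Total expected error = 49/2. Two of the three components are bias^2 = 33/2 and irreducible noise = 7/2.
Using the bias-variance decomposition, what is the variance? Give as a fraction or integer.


Total error = bias^2 + variance + irreducible noise. So variance = 49/2 - 33/2 - 7/2 = 9/2.

9/2


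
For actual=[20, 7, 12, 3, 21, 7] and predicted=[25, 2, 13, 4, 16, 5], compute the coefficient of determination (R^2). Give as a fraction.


Mean(y) = 35/3. SS_res = 81. SS_tot = 826/3. R^2 = 1 - 81/(826/3) = 583/826.

583/826


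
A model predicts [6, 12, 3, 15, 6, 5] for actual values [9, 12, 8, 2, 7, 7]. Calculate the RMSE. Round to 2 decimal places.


MSE = 34.6667. RMSE = sqrt(34.6667) = 5.89.

5.89


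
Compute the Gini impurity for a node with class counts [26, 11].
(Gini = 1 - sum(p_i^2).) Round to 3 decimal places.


Total = 37. Proportions: 26/37, 11/37. sum(p_i^2) = 0.5822. Gini = 1 - 0.5822 = 0.4178, which rounds to 0.418.

0.418


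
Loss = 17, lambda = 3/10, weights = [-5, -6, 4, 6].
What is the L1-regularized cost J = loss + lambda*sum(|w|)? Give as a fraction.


L1 norm = sum(|w|) = 21. J = 17 + 3/10 * 21 = 233/10.

233/10


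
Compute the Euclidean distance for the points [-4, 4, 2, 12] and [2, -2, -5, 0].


d = sqrt(sum of squared differences). (-4-2)^2=36, (4--2)^2=36, (2--5)^2=49, (12-0)^2=144. Sum = 265.

sqrt(265)


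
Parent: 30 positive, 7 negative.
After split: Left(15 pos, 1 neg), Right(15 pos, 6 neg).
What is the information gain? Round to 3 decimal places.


H(parent) = 0.6998. H(left) = 0.3373, H(right) = 0.8631. Weighted = (16/37)*0.3373 + (21/37)*0.8631 = 0.6357. IG = 0.6998 - 0.6357 = 0.0641, which rounds to 0.064.

0.064


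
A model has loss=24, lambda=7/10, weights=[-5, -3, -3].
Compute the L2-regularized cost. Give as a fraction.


L2 sq norm = sum(w^2) = 43. J = 24 + 7/10 * 43 = 541/10.

541/10


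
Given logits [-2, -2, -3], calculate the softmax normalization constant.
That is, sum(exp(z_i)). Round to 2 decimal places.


Denom = e^-2=0.1353 + e^-2=0.1353 + e^-3=0.0498. Sum = 0.3204, which rounds to 0.32.

0.32


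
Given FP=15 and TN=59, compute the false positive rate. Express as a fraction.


FPR = FP / (FP + TN) = 15 / 74 = 15/74.

15/74


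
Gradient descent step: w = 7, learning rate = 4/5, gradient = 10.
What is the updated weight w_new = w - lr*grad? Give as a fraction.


w_new = 7 - 4/5 * 10 = 7 - 8 = -1.

-1


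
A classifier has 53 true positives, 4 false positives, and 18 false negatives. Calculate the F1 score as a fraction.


Precision = 53/57 = 53/57. Recall = 53/71 = 53/71. F1 = 2*P*R/(P+R) = 53/64.

53/64


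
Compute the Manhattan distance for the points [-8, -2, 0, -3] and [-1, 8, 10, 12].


d = sum of absolute differences: |-8--1|=7 + |-2-8|=10 + |0-10|=10 + |-3-12|=15 = 42.

42


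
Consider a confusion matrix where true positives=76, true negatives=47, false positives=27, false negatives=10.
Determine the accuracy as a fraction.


Accuracy = (TP + TN) / (TP + TN + FP + FN) = (76 + 47) / 160 = 123/160.

123/160


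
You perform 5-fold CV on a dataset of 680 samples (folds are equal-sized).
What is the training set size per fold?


Each validation fold has 680/5 = 136 samples. Training set = 680 - 136 = 544.

544


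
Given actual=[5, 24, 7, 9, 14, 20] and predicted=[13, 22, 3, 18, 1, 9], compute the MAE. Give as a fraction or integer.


MAE = (1/6) * (|5-13|=8 + |24-22|=2 + |7-3|=4 + |9-18|=9 + |14-1|=13 + |20-9|=11). Sum = 47. MAE = 47/6.

47/6


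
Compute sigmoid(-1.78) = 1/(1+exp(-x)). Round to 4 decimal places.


sigma(-1.78) = 1/(1+e^(1.78)) = 1/(1+5.929856) = 1/6.929856 = 0.1443.

0.1443


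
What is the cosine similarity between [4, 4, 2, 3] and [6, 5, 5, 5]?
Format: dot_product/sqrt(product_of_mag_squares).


dot = 69. |a|^2 = 45, |b|^2 = 111. cos = 69/sqrt(4995).

69/sqrt(4995)


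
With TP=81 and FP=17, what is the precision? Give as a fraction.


Precision = TP / (TP + FP) = 81 / 98 = 81/98.

81/98


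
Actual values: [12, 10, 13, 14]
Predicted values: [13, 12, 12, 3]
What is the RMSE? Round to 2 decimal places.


MSE = 31.7500. RMSE = sqrt(31.7500) = 5.63.

5.63


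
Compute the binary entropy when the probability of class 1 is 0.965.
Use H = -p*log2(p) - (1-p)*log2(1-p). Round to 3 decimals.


H = -0.965*log2(0.965) - 0.035*log2(0.035) = 0.219.

0.219


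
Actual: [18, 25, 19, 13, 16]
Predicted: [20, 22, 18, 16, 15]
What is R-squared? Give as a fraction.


Mean(y) = 91/5. SS_res = 24. SS_tot = 394/5. R^2 = 1 - 24/(394/5) = 137/197.

137/197


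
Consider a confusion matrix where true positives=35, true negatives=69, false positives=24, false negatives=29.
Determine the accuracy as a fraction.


Accuracy = (TP + TN) / (TP + TN + FP + FN) = (35 + 69) / 157 = 104/157.

104/157


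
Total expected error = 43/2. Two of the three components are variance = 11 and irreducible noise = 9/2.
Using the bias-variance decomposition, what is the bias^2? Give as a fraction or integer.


Total error = bias^2 + variance + irreducible noise. So bias^2 = 43/2 - 11 - 9/2 = 6.

6


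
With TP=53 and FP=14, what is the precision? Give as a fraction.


Precision = TP / (TP + FP) = 53 / 67 = 53/67.

53/67


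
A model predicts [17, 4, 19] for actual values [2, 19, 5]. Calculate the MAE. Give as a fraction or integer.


MAE = (1/3) * (|2-17|=15 + |19-4|=15 + |5-19|=14). Sum = 44. MAE = 44/3.

44/3


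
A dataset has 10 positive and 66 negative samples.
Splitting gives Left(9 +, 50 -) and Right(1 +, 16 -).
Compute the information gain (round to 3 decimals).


H(parent) = 0.5618. H(left) = 0.6162, H(right) = 0.3228. Weighted = (59/76)*0.6162 + (17/76)*0.3228 = 0.5506. IG = 0.5618 - 0.5506 = 0.0112, which rounds to 0.011.

0.011


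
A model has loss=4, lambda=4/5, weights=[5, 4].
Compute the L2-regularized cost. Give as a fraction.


L2 sq norm = sum(w^2) = 41. J = 4 + 4/5 * 41 = 184/5.

184/5


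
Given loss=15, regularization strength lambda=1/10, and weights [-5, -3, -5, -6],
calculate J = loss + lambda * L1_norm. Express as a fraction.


L1 norm = sum(|w|) = 19. J = 15 + 1/10 * 19 = 169/10.

169/10


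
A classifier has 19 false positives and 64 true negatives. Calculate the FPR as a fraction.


FPR = FP / (FP + TN) = 19 / 83 = 19/83.

19/83


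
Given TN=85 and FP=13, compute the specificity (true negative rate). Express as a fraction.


Specificity = TN / (TN + FP) = 85 / 98 = 85/98.

85/98


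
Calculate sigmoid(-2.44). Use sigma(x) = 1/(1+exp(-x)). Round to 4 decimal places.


sigma(-2.44) = 1/(1+e^(2.44)) = 1/(1+11.473041) = 1/12.473041 = 0.0802.

0.0802


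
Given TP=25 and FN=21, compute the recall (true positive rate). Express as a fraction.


Recall = TP / (TP + FN) = 25 / 46 = 25/46.

25/46


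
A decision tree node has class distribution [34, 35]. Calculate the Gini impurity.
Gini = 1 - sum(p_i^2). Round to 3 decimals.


Total = 69. Proportions: 34/69, 35/69. sum(p_i^2) = 0.5001. Gini = 1 - 0.5001 = 0.4999, which rounds to 0.500.

0.500


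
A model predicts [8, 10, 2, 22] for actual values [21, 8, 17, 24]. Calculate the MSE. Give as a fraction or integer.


MSE = (1/4) * ((21-8)^2=169 + (8-10)^2=4 + (17-2)^2=225 + (24-22)^2=4). Sum = 402. MSE = 201/2.

201/2


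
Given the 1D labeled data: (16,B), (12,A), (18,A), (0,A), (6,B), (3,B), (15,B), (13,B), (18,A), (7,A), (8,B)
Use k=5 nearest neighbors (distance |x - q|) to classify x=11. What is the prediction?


Distances: |16-11|=5, |12-11|=1, |18-11|=7, |0-11|=11, |6-11|=5, |3-11|=8, |15-11|=4, |13-11|=2, |18-11|=7, |7-11|=4, |8-11|=3. 5 nearest: (12,A), (13,B), (8,B), (7,A), (15,B). Counts: {'A': 2, 'B': 3}. Majority class: B.

B


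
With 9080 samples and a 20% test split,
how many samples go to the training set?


Test set = 9080 * 20% = 1816. Training set = 9080 - 1816 = 7264.

7264


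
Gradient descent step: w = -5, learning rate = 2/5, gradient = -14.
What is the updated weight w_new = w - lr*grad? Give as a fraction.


w_new = -5 - 2/5 * -14 = -5 - -28/5 = 3/5.

3/5


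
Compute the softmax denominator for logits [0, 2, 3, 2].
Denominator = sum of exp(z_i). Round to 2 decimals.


Denom = e^0=1.0000 + e^2=7.3891 + e^3=20.0855 + e^2=7.3891. Sum = 35.8637, which rounds to 35.86.

35.86


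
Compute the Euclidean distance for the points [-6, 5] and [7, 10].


d = sqrt(sum of squared differences). (-6-7)^2=169, (5-10)^2=25. Sum = 194.

sqrt(194)


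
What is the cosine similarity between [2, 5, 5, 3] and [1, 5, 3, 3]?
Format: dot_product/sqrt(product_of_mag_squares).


dot = 51. |a|^2 = 63, |b|^2 = 44. cos = 51/sqrt(2772).

51/sqrt(2772)


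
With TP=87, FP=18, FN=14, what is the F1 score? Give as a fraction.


Precision = 87/105 = 29/35. Recall = 87/101 = 87/101. F1 = 2*P*R/(P+R) = 87/103.

87/103


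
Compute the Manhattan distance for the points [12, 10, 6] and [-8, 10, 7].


d = sum of absolute differences: |12--8|=20 + |10-10|=0 + |6-7|=1 = 21.

21


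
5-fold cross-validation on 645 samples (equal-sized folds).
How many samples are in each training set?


Each validation fold has 645/5 = 129 samples. Training set = 645 - 129 = 516.

516


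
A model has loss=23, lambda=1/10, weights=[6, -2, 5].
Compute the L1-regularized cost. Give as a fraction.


L1 norm = sum(|w|) = 13. J = 23 + 1/10 * 13 = 243/10.

243/10


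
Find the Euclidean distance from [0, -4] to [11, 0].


d = sqrt(sum of squared differences). (0-11)^2=121, (-4-0)^2=16. Sum = 137.

sqrt(137)


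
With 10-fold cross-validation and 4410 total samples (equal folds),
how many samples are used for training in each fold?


Each validation fold has 4410/10 = 441 samples. Training set = 4410 - 441 = 3969.

3969


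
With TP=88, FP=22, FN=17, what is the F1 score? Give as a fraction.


Precision = 88/110 = 4/5. Recall = 88/105 = 88/105. F1 = 2*P*R/(P+R) = 176/215.

176/215


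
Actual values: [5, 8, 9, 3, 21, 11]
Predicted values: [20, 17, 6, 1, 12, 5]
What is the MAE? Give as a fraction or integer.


MAE = (1/6) * (|5-20|=15 + |8-17|=9 + |9-6|=3 + |3-1|=2 + |21-12|=9 + |11-5|=6). Sum = 44. MAE = 22/3.

22/3


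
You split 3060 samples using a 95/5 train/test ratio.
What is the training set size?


Test set = 3060 * 5% = 153. Training set = 3060 - 153 = 2907.

2907


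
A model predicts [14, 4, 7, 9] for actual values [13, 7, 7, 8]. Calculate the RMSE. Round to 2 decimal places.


MSE = 2.7500. RMSE = sqrt(2.7500) = 1.66.

1.66


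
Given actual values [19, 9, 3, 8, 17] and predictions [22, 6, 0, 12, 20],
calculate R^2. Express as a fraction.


Mean(y) = 56/5. SS_res = 52. SS_tot = 884/5. R^2 = 1 - 52/(884/5) = 12/17.

12/17


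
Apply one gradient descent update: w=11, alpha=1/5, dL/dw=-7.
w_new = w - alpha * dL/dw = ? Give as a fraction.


w_new = 11 - 1/5 * -7 = 11 - -7/5 = 62/5.

62/5


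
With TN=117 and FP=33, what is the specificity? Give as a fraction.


Specificity = TN / (TN + FP) = 117 / 150 = 39/50.

39/50


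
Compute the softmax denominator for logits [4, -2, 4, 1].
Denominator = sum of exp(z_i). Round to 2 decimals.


Denom = e^4=54.5982 + e^-2=0.1353 + e^4=54.5982 + e^1=2.7183. Sum = 112.0500, which rounds to 112.05.

112.05


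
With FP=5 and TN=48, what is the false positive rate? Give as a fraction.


FPR = FP / (FP + TN) = 5 / 53 = 5/53.

5/53


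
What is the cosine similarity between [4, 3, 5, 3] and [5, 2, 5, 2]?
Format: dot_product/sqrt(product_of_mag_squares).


dot = 57. |a|^2 = 59, |b|^2 = 58. cos = 57/sqrt(3422).

57/sqrt(3422)


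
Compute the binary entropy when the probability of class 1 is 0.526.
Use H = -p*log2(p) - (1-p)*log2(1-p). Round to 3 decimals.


H = -0.526*log2(0.526) - 0.474*log2(0.474) = 0.998.

0.998


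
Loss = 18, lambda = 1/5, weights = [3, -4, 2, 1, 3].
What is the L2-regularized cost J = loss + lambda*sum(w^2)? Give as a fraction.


L2 sq norm = sum(w^2) = 39. J = 18 + 1/5 * 39 = 129/5.

129/5


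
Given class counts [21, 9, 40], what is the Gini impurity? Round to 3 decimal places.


Total = 70. Proportions: 21/70, 9/70, 40/70. sum(p_i^2) = 0.4331. Gini = 1 - 0.4331 = 0.5669, which rounds to 0.567.

0.567


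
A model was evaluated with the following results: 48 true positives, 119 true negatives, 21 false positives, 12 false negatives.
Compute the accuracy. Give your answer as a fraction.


Accuracy = (TP + TN) / (TP + TN + FP + FN) = (48 + 119) / 200 = 167/200.

167/200


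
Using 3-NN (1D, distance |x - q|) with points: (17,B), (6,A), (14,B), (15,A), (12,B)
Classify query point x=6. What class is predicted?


Distances: |17-6|=11, |6-6|=0, |14-6|=8, |15-6|=9, |12-6|=6. 3 nearest: (6,A), (12,B), (14,B). Counts: {'A': 1, 'B': 2}. Majority class: B.

B


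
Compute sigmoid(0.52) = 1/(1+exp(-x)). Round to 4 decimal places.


sigma(0.52) = 1/(1+e^(-0.52)) = 1/(1+0.594521) = 1/1.594521 = 0.6271.

0.6271


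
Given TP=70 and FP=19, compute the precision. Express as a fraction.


Precision = TP / (TP + FP) = 70 / 89 = 70/89.

70/89


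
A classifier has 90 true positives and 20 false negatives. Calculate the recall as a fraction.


Recall = TP / (TP + FN) = 90 / 110 = 9/11.

9/11


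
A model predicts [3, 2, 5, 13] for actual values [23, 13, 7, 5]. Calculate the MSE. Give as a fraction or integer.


MSE = (1/4) * ((23-3)^2=400 + (13-2)^2=121 + (7-5)^2=4 + (5-13)^2=64). Sum = 589. MSE = 589/4.

589/4
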